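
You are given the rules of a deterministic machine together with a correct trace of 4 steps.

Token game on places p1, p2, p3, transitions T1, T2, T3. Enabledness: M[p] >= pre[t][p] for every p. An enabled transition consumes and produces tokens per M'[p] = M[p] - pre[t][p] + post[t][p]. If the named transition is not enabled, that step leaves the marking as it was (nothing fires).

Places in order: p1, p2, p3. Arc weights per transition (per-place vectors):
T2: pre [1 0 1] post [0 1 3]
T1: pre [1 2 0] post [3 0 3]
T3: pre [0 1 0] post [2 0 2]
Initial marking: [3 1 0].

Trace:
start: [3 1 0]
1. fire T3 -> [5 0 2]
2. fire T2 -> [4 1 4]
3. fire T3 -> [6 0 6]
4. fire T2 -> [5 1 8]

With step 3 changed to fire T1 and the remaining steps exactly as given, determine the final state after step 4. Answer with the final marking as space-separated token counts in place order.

3 2 6

(re-executing from step 3 with the substitution; state before step 3: [4 1 4])
3. fire T1 -> [4 1 4]
4. fire T2 -> [3 2 6]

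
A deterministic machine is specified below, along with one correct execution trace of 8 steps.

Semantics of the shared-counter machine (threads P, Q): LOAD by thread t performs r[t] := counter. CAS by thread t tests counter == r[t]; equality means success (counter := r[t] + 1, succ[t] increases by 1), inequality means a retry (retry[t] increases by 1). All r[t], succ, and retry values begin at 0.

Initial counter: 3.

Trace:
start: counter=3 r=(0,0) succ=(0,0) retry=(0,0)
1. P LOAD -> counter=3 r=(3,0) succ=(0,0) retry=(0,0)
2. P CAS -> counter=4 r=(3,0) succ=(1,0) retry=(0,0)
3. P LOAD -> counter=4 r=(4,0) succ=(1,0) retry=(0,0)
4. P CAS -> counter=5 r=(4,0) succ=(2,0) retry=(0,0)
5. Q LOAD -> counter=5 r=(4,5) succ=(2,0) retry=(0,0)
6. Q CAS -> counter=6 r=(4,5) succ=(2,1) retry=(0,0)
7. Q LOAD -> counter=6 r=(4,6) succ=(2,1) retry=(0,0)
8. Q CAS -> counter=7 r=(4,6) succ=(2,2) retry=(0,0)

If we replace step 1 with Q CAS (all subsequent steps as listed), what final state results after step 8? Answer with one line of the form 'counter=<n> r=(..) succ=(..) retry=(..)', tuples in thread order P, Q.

counter=6 r=(3,5) succ=(1,2) retry=(1,1)

(re-executing from step 1 with the substitution; state before step 1: counter=3 r=(0,0) succ=(0,0) retry=(0,0))
1. Q CAS -> counter=3 r=(0,0) succ=(0,0) retry=(0,1)
2. P CAS -> counter=3 r=(0,0) succ=(0,0) retry=(1,1)
3. P LOAD -> counter=3 r=(3,0) succ=(0,0) retry=(1,1)
4. P CAS -> counter=4 r=(3,0) succ=(1,0) retry=(1,1)
5. Q LOAD -> counter=4 r=(3,4) succ=(1,0) retry=(1,1)
6. Q CAS -> counter=5 r=(3,4) succ=(1,1) retry=(1,1)
7. Q LOAD -> counter=5 r=(3,5) succ=(1,1) retry=(1,1)
8. Q CAS -> counter=6 r=(3,5) succ=(1,2) retry=(1,1)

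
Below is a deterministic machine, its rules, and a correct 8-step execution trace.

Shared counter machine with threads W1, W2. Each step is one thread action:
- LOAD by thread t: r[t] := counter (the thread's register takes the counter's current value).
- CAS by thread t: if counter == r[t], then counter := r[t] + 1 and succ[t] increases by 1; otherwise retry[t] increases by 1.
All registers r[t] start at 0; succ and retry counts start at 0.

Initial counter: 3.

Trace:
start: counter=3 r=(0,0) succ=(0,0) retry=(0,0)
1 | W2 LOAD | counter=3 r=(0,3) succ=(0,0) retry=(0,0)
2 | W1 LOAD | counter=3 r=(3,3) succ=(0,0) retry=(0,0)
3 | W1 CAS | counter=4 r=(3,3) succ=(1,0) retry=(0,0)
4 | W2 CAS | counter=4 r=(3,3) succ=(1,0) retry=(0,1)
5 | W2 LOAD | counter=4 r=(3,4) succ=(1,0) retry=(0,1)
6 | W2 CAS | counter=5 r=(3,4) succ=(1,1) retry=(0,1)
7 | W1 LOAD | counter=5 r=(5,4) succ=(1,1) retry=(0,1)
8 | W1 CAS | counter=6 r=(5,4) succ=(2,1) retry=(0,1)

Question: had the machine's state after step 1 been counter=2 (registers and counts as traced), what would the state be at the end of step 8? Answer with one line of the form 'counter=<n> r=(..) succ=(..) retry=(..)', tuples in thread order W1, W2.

counter=6 r=(5,4) succ=(2,2) retry=(0,0)

state after step 1 := counter=2 r=(0,3) succ=(0,0) retry=(0,0)
2 | W1 LOAD | counter=2 r=(2,3) succ=(0,0) retry=(0,0)
3 | W1 CAS | counter=3 r=(2,3) succ=(1,0) retry=(0,0)
4 | W2 CAS | counter=4 r=(2,3) succ=(1,1) retry=(0,0)
5 | W2 LOAD | counter=4 r=(2,4) succ=(1,1) retry=(0,0)
6 | W2 CAS | counter=5 r=(2,4) succ=(1,2) retry=(0,0)
7 | W1 LOAD | counter=5 r=(5,4) succ=(1,2) retry=(0,0)
8 | W1 CAS | counter=6 r=(5,4) succ=(2,2) retry=(0,0)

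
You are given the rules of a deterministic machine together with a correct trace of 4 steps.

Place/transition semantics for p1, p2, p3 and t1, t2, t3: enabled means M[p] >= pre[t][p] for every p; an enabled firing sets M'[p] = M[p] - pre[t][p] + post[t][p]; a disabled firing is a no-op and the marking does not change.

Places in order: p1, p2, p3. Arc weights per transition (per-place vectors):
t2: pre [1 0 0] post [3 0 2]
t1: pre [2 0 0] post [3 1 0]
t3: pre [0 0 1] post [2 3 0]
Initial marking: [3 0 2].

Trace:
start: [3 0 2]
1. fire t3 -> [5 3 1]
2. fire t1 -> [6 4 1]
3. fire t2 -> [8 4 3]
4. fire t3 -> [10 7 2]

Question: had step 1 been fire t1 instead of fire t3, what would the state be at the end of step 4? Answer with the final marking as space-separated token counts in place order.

9 5 3

(re-executing from step 1 with the substitution; state before step 1: [3 0 2])
1. fire t1 -> [4 1 2]
2. fire t1 -> [5 2 2]
3. fire t2 -> [7 2 4]
4. fire t3 -> [9 5 3]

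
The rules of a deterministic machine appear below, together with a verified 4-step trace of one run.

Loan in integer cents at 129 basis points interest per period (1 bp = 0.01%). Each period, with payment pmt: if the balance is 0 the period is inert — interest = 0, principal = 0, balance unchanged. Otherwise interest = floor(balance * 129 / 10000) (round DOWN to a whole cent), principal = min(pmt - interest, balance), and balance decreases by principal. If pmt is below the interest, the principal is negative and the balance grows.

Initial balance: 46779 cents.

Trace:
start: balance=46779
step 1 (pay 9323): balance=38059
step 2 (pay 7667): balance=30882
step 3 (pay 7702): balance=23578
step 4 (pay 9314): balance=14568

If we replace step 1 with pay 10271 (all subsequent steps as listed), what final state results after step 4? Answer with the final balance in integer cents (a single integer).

13582

(re-executing from step 1 with the substitution; state before step 1: balance=46779)
step 1 (pay 10271): balance=37111
step 2 (pay 7667): balance=29922
step 3 (pay 7702): balance=22605
step 4 (pay 9314): balance=13582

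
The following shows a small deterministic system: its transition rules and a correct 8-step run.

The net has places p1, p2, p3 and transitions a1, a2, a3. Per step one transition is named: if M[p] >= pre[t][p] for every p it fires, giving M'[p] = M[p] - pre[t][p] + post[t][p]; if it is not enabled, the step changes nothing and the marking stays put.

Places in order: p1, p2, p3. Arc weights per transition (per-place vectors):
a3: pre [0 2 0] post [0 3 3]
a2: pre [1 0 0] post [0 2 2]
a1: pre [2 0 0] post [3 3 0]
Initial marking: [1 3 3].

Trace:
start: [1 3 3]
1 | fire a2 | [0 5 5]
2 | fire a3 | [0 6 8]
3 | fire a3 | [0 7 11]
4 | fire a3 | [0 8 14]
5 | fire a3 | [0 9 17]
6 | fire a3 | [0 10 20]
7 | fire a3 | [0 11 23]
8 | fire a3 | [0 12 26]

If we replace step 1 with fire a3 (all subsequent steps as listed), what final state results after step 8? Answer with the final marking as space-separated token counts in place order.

1 11 27

(re-executing from step 1 with the substitution; state before step 1: [1 3 3])
1 | fire a3 | [1 4 6]
2 | fire a3 | [1 5 9]
3 | fire a3 | [1 6 12]
4 | fire a3 | [1 7 15]
5 | fire a3 | [1 8 18]
6 | fire a3 | [1 9 21]
7 | fire a3 | [1 10 24]
8 | fire a3 | [1 11 27]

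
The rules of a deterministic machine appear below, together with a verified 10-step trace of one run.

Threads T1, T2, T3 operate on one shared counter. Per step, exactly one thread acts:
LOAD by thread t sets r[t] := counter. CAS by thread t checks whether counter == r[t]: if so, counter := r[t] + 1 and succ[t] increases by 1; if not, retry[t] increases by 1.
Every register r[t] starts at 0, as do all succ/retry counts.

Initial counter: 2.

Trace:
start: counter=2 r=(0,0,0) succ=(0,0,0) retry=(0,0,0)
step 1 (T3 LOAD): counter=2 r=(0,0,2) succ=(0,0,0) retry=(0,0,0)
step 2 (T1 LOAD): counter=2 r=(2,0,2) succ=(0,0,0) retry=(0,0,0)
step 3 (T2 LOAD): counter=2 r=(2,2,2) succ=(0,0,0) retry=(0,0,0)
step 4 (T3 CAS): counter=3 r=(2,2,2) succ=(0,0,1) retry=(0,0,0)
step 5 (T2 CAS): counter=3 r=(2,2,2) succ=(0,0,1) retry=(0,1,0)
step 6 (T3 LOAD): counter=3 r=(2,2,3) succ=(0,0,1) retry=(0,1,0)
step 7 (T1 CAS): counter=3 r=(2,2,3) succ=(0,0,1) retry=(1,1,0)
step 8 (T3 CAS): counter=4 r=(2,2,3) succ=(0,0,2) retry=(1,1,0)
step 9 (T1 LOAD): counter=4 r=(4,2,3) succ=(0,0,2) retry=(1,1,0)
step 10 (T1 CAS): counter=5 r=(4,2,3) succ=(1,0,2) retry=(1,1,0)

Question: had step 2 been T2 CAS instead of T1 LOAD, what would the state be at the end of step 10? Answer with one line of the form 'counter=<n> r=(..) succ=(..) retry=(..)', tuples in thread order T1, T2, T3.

counter=5 r=(4,2,3) succ=(1,0,2) retry=(1,2,0)

(re-executing from step 2 with the substitution; state before step 2: counter=2 r=(0,0,2) succ=(0,0,0) retry=(0,0,0))
step 2 (T2 CAS): counter=2 r=(0,0,2) succ=(0,0,0) retry=(0,1,0)
step 3 (T2 LOAD): counter=2 r=(0,2,2) succ=(0,0,0) retry=(0,1,0)
step 4 (T3 CAS): counter=3 r=(0,2,2) succ=(0,0,1) retry=(0,1,0)
step 5 (T2 CAS): counter=3 r=(0,2,2) succ=(0,0,1) retry=(0,2,0)
step 6 (T3 LOAD): counter=3 r=(0,2,3) succ=(0,0,1) retry=(0,2,0)
step 7 (T1 CAS): counter=3 r=(0,2,3) succ=(0,0,1) retry=(1,2,0)
step 8 (T3 CAS): counter=4 r=(0,2,3) succ=(0,0,2) retry=(1,2,0)
step 9 (T1 LOAD): counter=4 r=(4,2,3) succ=(0,0,2) retry=(1,2,0)
step 10 (T1 CAS): counter=5 r=(4,2,3) succ=(1,0,2) retry=(1,2,0)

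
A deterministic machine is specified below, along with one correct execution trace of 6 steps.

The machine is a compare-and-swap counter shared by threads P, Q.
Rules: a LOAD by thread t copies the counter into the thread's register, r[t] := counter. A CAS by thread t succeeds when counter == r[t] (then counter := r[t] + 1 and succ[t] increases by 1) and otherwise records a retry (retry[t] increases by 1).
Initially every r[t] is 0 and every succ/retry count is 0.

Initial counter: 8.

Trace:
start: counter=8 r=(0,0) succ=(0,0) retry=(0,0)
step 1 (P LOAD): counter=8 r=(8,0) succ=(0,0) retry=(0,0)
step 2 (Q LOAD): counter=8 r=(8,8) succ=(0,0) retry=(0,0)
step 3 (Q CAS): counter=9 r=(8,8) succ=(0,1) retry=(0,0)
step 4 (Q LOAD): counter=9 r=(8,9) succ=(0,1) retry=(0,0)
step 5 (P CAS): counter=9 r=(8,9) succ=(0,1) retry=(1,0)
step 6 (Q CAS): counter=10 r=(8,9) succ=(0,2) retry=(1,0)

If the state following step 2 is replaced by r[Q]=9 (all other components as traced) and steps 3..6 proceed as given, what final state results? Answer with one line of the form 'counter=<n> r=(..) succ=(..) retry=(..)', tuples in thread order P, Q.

state after step 2 := counter=8 r=(8,9) succ=(0,0) retry=(0,0)
step 3 (Q CAS): counter=8 r=(8,9) succ=(0,0) retry=(0,1)
step 4 (Q LOAD): counter=8 r=(8,8) succ=(0,0) retry=(0,1)
step 5 (P CAS): counter=9 r=(8,8) succ=(1,0) retry=(0,1)
step 6 (Q CAS): counter=9 r=(8,8) succ=(1,0) retry=(0,2)

counter=9 r=(8,8) succ=(1,0) retry=(0,2)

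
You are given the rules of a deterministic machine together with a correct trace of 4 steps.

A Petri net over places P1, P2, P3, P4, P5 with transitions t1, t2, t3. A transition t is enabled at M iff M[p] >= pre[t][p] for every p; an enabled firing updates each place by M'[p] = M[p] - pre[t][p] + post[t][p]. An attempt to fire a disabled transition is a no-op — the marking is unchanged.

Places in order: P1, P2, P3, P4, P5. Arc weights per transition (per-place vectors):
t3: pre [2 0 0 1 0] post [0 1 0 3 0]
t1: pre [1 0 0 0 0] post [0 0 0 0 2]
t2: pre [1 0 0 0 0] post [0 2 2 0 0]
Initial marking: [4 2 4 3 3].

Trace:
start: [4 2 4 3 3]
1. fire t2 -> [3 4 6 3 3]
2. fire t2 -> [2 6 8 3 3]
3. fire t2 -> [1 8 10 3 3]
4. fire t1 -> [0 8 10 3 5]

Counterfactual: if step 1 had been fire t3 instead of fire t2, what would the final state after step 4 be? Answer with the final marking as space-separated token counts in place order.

0 7 8 5 3

(re-executing from step 1 with the substitution; state before step 1: [4 2 4 3 3])
1. fire t3 -> [2 3 4 5 3]
2. fire t2 -> [1 5 6 5 3]
3. fire t2 -> [0 7 8 5 3]
4. fire t1 -> [0 7 8 5 3]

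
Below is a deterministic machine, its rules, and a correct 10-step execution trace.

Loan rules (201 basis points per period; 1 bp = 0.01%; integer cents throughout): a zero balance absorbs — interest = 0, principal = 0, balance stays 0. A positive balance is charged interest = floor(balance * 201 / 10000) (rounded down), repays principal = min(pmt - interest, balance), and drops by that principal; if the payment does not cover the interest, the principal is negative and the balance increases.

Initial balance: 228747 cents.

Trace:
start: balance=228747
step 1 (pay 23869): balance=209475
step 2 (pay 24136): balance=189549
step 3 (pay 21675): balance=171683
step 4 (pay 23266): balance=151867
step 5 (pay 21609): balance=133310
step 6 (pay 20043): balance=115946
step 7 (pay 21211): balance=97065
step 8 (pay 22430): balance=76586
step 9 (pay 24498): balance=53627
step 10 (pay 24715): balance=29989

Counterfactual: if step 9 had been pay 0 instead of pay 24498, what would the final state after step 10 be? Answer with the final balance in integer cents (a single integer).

54980

(re-executing from step 9 with the substitution; state before step 9: balance=76586)
step 9 (pay 0): balance=78125
step 10 (pay 24715): balance=54980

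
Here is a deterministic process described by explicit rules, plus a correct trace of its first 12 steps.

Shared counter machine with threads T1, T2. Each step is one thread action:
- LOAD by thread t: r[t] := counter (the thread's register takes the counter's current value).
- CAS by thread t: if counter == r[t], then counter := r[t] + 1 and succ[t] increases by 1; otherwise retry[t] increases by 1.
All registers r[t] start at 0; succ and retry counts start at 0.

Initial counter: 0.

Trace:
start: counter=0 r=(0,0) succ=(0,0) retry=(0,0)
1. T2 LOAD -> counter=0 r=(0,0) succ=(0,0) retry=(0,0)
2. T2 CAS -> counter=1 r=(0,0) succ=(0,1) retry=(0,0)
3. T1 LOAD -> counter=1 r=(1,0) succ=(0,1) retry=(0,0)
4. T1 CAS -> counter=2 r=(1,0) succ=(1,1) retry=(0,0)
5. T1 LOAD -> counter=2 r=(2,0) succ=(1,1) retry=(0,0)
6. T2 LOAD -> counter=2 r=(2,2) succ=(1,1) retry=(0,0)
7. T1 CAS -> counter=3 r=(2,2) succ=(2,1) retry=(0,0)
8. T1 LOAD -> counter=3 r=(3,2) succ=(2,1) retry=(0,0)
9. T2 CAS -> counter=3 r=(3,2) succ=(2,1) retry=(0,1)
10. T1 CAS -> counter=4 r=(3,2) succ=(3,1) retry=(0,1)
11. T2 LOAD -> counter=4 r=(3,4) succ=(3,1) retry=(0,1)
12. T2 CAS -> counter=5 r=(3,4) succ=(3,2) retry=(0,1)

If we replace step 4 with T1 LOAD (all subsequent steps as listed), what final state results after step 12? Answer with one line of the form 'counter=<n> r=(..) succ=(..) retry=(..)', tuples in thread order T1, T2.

(re-executing from step 4 with the substitution; state before step 4: counter=1 r=(1,0) succ=(0,1) retry=(0,0))
4. T1 LOAD -> counter=1 r=(1,0) succ=(0,1) retry=(0,0)
5. T1 LOAD -> counter=1 r=(1,0) succ=(0,1) retry=(0,0)
6. T2 LOAD -> counter=1 r=(1,1) succ=(0,1) retry=(0,0)
7. T1 CAS -> counter=2 r=(1,1) succ=(1,1) retry=(0,0)
8. T1 LOAD -> counter=2 r=(2,1) succ=(1,1) retry=(0,0)
9. T2 CAS -> counter=2 r=(2,1) succ=(1,1) retry=(0,1)
10. T1 CAS -> counter=3 r=(2,1) succ=(2,1) retry=(0,1)
11. T2 LOAD -> counter=3 r=(2,3) succ=(2,1) retry=(0,1)
12. T2 CAS -> counter=4 r=(2,3) succ=(2,2) retry=(0,1)

counter=4 r=(2,3) succ=(2,2) retry=(0,1)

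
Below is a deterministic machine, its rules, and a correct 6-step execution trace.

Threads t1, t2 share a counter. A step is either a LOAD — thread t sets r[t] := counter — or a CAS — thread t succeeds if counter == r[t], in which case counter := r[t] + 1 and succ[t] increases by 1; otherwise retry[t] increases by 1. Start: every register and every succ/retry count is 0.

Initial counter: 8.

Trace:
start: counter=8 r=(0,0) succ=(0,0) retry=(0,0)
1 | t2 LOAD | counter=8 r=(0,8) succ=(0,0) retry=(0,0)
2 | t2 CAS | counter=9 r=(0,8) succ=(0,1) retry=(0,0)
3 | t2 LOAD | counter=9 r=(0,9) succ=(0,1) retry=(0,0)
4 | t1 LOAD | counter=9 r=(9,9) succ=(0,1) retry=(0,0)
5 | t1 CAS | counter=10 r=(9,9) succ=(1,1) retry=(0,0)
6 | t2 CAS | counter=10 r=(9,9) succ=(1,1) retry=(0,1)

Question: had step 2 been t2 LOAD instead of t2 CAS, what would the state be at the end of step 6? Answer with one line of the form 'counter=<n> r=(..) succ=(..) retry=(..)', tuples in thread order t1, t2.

counter=9 r=(8,8) succ=(1,0) retry=(0,1)

(re-executing from step 2 with the substitution; state before step 2: counter=8 r=(0,8) succ=(0,0) retry=(0,0))
2 | t2 LOAD | counter=8 r=(0,8) succ=(0,0) retry=(0,0)
3 | t2 LOAD | counter=8 r=(0,8) succ=(0,0) retry=(0,0)
4 | t1 LOAD | counter=8 r=(8,8) succ=(0,0) retry=(0,0)
5 | t1 CAS | counter=9 r=(8,8) succ=(1,0) retry=(0,0)
6 | t2 CAS | counter=9 r=(8,8) succ=(1,0) retry=(0,1)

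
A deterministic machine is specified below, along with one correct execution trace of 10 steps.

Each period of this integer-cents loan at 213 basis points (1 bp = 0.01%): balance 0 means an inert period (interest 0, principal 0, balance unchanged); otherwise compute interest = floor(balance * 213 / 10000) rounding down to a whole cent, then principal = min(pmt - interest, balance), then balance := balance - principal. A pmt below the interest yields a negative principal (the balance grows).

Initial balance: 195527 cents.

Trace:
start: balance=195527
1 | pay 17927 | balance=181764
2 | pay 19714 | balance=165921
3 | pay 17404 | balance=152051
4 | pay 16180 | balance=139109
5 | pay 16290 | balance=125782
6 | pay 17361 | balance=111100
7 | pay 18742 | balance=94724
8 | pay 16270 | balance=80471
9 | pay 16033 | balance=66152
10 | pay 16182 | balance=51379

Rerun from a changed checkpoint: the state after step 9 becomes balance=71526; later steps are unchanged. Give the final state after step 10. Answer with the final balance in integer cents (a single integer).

56867

state after step 9 := balance=71526
10 | pay 16182 | balance=56867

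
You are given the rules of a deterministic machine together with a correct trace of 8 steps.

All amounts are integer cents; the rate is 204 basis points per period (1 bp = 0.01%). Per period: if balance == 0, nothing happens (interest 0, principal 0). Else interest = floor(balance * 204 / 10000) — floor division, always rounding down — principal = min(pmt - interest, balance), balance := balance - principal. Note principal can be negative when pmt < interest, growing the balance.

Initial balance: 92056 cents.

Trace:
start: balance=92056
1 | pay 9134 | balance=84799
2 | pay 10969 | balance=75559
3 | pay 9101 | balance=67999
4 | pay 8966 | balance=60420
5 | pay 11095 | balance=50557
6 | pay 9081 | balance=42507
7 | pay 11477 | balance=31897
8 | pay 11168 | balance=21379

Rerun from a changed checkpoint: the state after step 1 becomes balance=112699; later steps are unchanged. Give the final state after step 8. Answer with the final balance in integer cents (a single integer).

state after step 1 := balance=112699
2 | pay 10969 | balance=104029
3 | pay 9101 | balance=97050
4 | pay 8966 | balance=90063
5 | pay 11095 | balance=80805
6 | pay 9081 | balance=73372
7 | pay 11477 | balance=63391
8 | pay 11168 | balance=53516

53516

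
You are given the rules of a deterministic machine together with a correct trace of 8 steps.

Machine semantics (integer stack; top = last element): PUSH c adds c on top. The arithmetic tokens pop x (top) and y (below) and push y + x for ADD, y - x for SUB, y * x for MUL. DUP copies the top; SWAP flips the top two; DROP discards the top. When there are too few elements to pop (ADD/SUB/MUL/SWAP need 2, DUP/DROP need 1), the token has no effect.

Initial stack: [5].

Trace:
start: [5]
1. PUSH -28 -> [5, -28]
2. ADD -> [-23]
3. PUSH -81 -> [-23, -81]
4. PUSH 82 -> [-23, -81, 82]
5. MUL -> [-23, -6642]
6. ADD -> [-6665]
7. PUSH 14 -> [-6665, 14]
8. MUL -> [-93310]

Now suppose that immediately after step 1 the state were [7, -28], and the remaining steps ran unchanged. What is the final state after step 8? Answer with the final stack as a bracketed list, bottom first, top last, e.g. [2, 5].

state after step 1 := [7, -28]
2. ADD -> [-21]
3. PUSH -81 -> [-21, -81]
4. PUSH 82 -> [-21, -81, 82]
5. MUL -> [-21, -6642]
6. ADD -> [-6663]
7. PUSH 14 -> [-6663, 14]
8. MUL -> [-93282]

[-93282]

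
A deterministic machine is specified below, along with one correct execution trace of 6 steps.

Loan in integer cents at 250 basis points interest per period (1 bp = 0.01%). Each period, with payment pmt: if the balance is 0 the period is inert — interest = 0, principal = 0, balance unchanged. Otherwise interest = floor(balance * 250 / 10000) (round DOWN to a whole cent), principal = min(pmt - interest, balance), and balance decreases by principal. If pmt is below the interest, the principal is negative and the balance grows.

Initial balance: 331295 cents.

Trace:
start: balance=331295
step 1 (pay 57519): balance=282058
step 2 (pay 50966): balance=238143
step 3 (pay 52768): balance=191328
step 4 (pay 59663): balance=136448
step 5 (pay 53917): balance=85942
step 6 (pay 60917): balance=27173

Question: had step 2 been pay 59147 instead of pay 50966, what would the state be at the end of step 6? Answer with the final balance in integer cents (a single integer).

18143

(re-executing from step 2 with the substitution; state before step 2: balance=282058)
step 2 (pay 59147): balance=229962
step 3 (pay 52768): balance=182943
step 4 (pay 59663): balance=127853
step 5 (pay 53917): balance=77132
step 6 (pay 60917): balance=18143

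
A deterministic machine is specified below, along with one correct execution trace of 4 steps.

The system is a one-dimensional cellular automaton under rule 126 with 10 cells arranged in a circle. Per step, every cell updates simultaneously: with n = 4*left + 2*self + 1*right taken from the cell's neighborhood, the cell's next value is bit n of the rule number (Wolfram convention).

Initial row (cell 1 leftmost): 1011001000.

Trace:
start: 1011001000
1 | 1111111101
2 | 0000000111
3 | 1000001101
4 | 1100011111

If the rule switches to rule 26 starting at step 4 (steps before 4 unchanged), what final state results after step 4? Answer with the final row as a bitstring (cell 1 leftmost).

(re-executing step 4 under rule 26; state before step 4: 1000001101)
4 | 0100011001

0100011001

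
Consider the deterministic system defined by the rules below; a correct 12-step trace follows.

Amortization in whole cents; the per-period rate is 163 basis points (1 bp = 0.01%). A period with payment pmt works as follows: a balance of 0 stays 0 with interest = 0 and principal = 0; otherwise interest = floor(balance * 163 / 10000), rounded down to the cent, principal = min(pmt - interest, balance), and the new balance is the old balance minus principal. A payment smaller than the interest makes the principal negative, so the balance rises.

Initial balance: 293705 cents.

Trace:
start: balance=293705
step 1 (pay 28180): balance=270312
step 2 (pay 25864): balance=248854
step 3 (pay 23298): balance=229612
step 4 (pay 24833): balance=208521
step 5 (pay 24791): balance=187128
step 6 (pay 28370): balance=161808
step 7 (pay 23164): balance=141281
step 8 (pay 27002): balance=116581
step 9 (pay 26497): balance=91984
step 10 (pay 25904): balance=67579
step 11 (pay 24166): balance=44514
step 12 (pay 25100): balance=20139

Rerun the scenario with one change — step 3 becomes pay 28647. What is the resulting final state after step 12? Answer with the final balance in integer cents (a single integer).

(re-executing from step 3 with the substitution; state before step 3: balance=248854)
step 3 (pay 28647): balance=224263
step 4 (pay 24833): balance=203085
step 5 (pay 24791): balance=181604
step 6 (pay 28370): balance=156194
step 7 (pay 23164): balance=135575
step 8 (pay 27002): balance=110782
step 9 (pay 26497): balance=86090
step 10 (pay 25904): balance=61589
step 11 (pay 24166): balance=38426
step 12 (pay 25100): balance=13952

13952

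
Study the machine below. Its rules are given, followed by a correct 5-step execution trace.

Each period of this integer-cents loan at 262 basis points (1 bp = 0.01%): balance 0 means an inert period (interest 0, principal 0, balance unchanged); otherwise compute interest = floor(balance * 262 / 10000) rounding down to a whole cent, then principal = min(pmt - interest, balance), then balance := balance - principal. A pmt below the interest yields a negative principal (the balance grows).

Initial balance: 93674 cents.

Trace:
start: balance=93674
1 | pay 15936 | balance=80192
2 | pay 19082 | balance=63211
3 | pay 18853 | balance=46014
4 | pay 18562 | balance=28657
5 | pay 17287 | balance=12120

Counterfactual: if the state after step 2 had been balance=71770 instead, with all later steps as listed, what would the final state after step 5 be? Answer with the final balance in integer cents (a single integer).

21369

state after step 2 := balance=71770
3 | pay 18853 | balance=54797
4 | pay 18562 | balance=37670
5 | pay 17287 | balance=21369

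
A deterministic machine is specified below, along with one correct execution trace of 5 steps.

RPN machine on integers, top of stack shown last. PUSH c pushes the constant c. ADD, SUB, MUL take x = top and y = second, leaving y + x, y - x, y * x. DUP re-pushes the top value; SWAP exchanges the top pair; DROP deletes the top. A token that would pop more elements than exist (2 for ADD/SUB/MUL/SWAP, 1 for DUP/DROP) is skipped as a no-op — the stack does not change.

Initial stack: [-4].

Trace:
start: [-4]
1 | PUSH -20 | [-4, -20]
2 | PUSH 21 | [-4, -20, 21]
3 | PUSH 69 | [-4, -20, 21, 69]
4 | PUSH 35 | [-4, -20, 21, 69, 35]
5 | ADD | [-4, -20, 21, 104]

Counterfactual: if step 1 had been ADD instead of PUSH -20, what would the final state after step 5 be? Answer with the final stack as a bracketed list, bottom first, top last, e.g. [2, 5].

[-4, 21, 104]

(re-executing from step 1 with the substitution; state before step 1: [-4])
1 | ADD | [-4]
2 | PUSH 21 | [-4, 21]
3 | PUSH 69 | [-4, 21, 69]
4 | PUSH 35 | [-4, 21, 69, 35]
5 | ADD | [-4, 21, 104]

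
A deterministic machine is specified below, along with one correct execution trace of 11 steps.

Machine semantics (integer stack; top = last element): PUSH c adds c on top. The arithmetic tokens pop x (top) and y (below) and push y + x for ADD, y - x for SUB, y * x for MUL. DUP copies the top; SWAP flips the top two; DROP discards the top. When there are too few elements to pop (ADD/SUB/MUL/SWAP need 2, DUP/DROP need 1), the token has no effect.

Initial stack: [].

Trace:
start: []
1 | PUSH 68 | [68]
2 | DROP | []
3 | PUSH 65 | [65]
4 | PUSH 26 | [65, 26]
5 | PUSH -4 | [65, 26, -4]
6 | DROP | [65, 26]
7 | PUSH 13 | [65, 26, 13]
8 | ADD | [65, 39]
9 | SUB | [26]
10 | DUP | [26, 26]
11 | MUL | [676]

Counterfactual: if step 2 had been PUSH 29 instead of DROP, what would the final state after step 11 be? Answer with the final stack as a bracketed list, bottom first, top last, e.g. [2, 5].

(re-executing from step 2 with the substitution; state before step 2: [68])
2 | PUSH 29 | [68, 29]
3 | PUSH 65 | [68, 29, 65]
4 | PUSH 26 | [68, 29, 65, 26]
5 | PUSH -4 | [68, 29, 65, 26, -4]
6 | DROP | [68, 29, 65, 26]
7 | PUSH 13 | [68, 29, 65, 26, 13]
8 | ADD | [68, 29, 65, 39]
9 | SUB | [68, 29, 26]
10 | DUP | [68, 29, 26, 26]
11 | MUL | [68, 29, 676]

[68, 29, 676]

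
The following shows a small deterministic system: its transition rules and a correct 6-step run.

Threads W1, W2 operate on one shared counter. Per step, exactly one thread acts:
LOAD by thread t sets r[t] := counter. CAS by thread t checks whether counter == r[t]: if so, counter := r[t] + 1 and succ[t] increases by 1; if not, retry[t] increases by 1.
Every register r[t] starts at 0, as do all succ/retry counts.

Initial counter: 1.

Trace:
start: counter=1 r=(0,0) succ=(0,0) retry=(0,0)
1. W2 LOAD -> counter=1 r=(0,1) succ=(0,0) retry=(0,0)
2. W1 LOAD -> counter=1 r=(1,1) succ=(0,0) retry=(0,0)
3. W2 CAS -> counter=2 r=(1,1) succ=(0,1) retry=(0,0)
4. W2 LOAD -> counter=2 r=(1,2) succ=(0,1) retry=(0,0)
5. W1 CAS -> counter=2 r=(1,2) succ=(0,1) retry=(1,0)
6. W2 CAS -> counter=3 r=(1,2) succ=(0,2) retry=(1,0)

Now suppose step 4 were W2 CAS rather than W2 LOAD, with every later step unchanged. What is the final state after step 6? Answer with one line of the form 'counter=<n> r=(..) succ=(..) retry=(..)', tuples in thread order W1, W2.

counter=2 r=(1,1) succ=(0,1) retry=(1,2)

(re-executing from step 4 with the substitution; state before step 4: counter=2 r=(1,1) succ=(0,1) retry=(0,0))
4. W2 CAS -> counter=2 r=(1,1) succ=(0,1) retry=(0,1)
5. W1 CAS -> counter=2 r=(1,1) succ=(0,1) retry=(1,1)
6. W2 CAS -> counter=2 r=(1,1) succ=(0,1) retry=(1,2)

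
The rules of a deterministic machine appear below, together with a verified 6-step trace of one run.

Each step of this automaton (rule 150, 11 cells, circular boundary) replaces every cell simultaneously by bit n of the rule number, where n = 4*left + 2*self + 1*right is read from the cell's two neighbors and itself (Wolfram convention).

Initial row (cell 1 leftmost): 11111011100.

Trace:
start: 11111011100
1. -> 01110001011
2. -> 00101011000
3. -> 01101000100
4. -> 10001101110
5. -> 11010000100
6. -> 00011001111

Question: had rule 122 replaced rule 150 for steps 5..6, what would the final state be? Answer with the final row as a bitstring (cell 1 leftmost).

10110001111

(re-executing steps 5..6 under rule 122; state before step 5: 10001101110)
5. -> 01011111011
6. -> 10110001111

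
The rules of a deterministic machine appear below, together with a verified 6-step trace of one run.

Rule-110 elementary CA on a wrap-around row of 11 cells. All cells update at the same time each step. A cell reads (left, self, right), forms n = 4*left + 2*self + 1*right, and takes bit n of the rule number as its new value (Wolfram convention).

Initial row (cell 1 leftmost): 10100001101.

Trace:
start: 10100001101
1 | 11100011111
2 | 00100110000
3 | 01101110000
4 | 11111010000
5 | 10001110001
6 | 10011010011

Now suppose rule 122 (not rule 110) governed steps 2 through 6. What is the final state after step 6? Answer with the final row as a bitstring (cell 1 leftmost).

(re-executing steps 2..6 under rule 122; state before step 2: 11100011111)
2 | 00110110000
3 | 01111111000
4 | 11000001100
5 | 11100011111
6 | 00110110000

00110110000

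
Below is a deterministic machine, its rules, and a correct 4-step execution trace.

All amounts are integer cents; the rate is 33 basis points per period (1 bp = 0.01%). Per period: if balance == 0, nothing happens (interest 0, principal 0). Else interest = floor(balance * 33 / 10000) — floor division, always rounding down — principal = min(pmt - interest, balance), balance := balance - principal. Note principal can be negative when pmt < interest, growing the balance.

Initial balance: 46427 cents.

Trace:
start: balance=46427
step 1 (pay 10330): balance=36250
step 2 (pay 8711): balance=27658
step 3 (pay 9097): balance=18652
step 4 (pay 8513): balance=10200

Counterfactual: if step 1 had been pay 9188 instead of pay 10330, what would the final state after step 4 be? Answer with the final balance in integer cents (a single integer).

(re-executing from step 1 with the substitution; state before step 1: balance=46427)
step 1 (pay 9188): balance=37392
step 2 (pay 8711): balance=28804
step 3 (pay 9097): balance=19802
step 4 (pay 8513): balance=11354

11354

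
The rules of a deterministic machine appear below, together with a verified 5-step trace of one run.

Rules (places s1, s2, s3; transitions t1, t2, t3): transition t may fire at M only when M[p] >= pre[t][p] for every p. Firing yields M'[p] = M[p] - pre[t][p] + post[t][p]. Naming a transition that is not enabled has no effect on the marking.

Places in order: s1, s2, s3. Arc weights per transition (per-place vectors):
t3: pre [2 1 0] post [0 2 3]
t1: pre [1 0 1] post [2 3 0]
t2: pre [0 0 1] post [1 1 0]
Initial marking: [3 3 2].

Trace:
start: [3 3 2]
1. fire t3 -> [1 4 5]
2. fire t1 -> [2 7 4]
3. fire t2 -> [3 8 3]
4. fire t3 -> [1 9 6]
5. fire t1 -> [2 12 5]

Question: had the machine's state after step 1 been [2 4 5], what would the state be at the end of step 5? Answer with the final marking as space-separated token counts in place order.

state after step 1 := [2 4 5]
2. fire t1 -> [3 7 4]
3. fire t2 -> [4 8 3]
4. fire t3 -> [2 9 6]
5. fire t1 -> [3 12 5]

3 12 5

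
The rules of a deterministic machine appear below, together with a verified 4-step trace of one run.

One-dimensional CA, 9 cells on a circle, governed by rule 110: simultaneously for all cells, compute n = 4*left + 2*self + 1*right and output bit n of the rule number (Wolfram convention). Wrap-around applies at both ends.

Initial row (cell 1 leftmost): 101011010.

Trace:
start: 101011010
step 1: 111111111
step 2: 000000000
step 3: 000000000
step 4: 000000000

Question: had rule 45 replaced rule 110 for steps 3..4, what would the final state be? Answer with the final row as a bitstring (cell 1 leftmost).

000000000

(re-executing steps 3..4 under rule 45; state before step 3: 000000000)
step 3: 111111111
step 4: 000000000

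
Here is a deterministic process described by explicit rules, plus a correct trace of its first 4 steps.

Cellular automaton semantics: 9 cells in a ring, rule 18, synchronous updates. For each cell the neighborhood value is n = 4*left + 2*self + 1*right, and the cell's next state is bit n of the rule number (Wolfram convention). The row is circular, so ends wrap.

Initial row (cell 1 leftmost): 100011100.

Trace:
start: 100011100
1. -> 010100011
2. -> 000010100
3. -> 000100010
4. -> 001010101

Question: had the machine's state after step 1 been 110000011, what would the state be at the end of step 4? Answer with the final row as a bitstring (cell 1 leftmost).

100000001

state after step 1 := 110000011
2. -> 001000100
3. -> 010101010
4. -> 100000001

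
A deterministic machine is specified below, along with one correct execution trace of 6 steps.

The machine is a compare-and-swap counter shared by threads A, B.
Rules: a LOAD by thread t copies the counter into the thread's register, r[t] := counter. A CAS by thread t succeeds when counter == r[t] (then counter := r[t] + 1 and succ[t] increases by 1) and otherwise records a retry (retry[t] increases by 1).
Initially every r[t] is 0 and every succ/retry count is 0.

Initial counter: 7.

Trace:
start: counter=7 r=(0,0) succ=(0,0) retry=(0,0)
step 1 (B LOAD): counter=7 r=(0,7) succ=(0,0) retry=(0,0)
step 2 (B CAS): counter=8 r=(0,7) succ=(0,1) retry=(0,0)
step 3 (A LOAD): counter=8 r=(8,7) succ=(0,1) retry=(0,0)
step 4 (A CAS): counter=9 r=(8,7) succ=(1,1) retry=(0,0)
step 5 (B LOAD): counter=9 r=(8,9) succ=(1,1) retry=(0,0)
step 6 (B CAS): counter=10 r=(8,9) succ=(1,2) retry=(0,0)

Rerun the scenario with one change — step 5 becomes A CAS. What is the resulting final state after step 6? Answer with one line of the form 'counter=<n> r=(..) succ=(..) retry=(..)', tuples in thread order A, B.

(re-executing from step 5 with the substitution; state before step 5: counter=9 r=(8,7) succ=(1,1) retry=(0,0))
step 5 (A CAS): counter=9 r=(8,7) succ=(1,1) retry=(1,0)
step 6 (B CAS): counter=9 r=(8,7) succ=(1,1) retry=(1,1)

counter=9 r=(8,7) succ=(1,1) retry=(1,1)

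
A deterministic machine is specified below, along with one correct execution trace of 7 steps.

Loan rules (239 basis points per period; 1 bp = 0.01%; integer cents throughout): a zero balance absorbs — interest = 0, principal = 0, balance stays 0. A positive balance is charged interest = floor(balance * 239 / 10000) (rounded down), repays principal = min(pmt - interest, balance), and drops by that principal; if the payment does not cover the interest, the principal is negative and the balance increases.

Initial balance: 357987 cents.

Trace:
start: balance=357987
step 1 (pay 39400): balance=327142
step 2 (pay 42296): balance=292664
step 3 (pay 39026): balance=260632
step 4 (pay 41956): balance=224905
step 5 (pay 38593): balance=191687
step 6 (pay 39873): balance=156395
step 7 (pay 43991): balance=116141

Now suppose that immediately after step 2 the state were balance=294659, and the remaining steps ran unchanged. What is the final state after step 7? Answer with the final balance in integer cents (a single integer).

118386

state after step 2 := balance=294659
step 3 (pay 39026): balance=262675
step 4 (pay 41956): balance=226996
step 5 (pay 38593): balance=193828
step 6 (pay 39873): balance=158587
step 7 (pay 43991): balance=118386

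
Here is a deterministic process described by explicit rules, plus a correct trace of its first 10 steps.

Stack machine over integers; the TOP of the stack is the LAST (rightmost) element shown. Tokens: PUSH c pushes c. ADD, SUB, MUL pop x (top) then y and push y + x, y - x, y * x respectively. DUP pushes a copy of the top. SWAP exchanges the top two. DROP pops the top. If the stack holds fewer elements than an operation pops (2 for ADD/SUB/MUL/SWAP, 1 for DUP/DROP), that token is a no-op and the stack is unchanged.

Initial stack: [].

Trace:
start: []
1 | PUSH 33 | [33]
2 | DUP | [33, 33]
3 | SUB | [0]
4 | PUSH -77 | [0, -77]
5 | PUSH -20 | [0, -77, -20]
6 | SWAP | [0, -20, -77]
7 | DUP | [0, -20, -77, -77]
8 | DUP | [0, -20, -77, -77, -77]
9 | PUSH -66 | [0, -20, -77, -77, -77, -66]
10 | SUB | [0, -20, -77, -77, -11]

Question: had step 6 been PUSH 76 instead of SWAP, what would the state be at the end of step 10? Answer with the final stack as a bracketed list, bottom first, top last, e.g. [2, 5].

(re-executing from step 6 with the substitution; state before step 6: [0, -77, -20])
6 | PUSH 76 | [0, -77, -20, 76]
7 | DUP | [0, -77, -20, 76, 76]
8 | DUP | [0, -77, -20, 76, 76, 76]
9 | PUSH -66 | [0, -77, -20, 76, 76, 76, -66]
10 | SUB | [0, -77, -20, 76, 76, 142]

[0, -77, -20, 76, 76, 142]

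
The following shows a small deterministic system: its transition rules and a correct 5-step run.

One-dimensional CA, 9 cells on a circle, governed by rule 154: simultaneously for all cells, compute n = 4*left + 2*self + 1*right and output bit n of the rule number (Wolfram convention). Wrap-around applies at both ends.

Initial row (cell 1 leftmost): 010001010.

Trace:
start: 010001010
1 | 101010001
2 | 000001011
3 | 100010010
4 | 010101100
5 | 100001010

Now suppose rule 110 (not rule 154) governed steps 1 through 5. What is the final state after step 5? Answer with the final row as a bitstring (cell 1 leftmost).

(re-executing steps 1..5 under rule 110; state before step 1: 010001010)
1 | 110011110
2 | 110110011
3 | 011110110
4 | 110011110
5 | 110110011

110110011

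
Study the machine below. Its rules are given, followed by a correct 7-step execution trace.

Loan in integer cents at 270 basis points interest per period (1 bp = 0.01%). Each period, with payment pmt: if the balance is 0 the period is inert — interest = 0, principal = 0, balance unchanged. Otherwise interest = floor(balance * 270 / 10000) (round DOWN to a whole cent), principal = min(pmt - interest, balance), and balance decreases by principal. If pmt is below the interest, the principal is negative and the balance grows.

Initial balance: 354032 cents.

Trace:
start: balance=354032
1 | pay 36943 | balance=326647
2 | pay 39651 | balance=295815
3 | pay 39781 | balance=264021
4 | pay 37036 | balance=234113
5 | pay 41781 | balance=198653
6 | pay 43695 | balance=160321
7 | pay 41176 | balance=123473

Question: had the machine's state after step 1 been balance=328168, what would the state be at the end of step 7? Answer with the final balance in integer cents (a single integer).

125257

state after step 1 := balance=328168
2 | pay 39651 | balance=297377
3 | pay 39781 | balance=265625
4 | pay 37036 | balance=235760
5 | pay 41781 | balance=200344
6 | pay 43695 | balance=162058
7 | pay 41176 | balance=125257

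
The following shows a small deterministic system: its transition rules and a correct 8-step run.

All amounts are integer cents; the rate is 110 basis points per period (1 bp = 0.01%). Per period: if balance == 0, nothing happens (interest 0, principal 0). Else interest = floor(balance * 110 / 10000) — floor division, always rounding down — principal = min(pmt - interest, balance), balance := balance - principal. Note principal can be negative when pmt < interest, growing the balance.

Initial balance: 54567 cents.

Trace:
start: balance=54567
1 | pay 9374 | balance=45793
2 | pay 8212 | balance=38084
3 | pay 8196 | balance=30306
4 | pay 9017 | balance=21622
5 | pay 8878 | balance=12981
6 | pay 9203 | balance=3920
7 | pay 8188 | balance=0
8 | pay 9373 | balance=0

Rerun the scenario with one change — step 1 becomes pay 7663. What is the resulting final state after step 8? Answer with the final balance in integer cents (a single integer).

(re-executing from step 1 with the substitution; state before step 1: balance=54567)
1 | pay 7663 | balance=47504
2 | pay 8212 | balance=39814
3 | pay 8196 | balance=32055
4 | pay 9017 | balance=23390
5 | pay 8878 | balance=14769
6 | pay 9203 | balance=5728
7 | pay 8188 | balance=0
8 | pay 9373 | balance=0

0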